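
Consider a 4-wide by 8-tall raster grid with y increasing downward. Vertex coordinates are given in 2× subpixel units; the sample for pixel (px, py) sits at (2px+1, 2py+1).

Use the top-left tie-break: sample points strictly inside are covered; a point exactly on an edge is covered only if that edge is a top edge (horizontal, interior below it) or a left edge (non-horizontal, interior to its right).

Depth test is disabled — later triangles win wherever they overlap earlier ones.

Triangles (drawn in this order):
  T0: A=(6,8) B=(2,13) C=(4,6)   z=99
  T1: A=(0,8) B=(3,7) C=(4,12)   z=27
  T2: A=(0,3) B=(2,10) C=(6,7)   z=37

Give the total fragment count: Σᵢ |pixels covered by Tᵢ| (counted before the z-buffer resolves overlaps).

T0:
  2·area = 18
  edge (6, 8)→(2, 13): d=(-4,5) right/bottom  bias=-1
  edge (2, 13)→(4, 6): d=(2,-7) top-left  bias=+0
  edge (4, 6)→(6, 8): d=(2,2) right/bottom  bias=-1
    (0,1)@(1, 3): e=[45,-27,0] → .  [on edge]
    (1,2)@(3, 5): e=[27,-9,0] → .  [on edge]
    (2,3)@(5, 7): e=[9,9,0] → .  [on edge]
    (2,4)@(5, 9): e=[1,13,4] → X
    (3,4)@(7, 9): e=[-9,27,0] → .  [on edge]
    (1,5)@(3, 11): e=[3,3,12] → X
    (2,5)@(5, 11): e=[-7,17,8] → .
    (1,6)@(3, 13): e=[-5,7,16] → .
  covered (2 px):
    . . . .
    . . . .
    . . . .
    . . . .
    . . X .
    . X . .
    . . . .
    . . . .
T1:
  2·area = 16
  edge (0, 8)→(3, 7): d=(3,-1) top-left  bias=+0
  edge (3, 7)→(4, 12): d=(1,5) right/bottom  bias=-1
  edge (4, 12)→(0, 8): d=(-4,-4) top-left  bias=+0
    (1,3)@(3, 7): e=[0,0,16] → .  [on edge]
    (0,4)@(1, 9): e=[4,12,0] → X  [on edge]
    (1,4)@(3, 9): e=[6,2,8] → X
    (2,4)@(5, 9): e=[8,-8,16] → .
    (0,5)@(1, 11): e=[10,14,-8] → .
    (1,5)@(3, 11): e=[12,4,0] → X  [on edge]
    (2,5)@(5, 11): e=[14,-6,8] → .
    (1,6)@(3, 13): e=[18,6,-8] → .
    (2,6)@(5, 13): e=[20,-4,0] → .  [on edge]
    (3,7)@(7, 15): e=[28,-12,0] → .  [on edge]
  covered (3 px):
    . . . .
    . . . .
    . . . .
    . . . .
    X X . .
    . X . .
    . . . .
    . . . .
T2:
  2·area = 34  (B↔C swapped to make it positive)
  edge (0, 3)→(6, 7): d=(6,4) right/bottom  bias=-1
  edge (6, 7)→(2, 10): d=(-4,3) right/bottom  bias=-1
  edge (2, 10)→(0, 3): d=(-2,-7) top-left  bias=+0
    (0,2)@(1, 5): e=[8,23,3] → X
    (1,2)@(3, 5): e=[0,17,17] → .  [on edge]
    (0,3)@(1, 7): e=[20,15,-1] → .
    (1,3)@(3, 7): e=[12,9,13] → X
    (2,3)@(5, 7): e=[4,3,27] → X
    (3,3)@(7, 7): e=[-4,-3,41] → .
    (1,4)@(3, 9): e=[24,1,9] → X
    (2,4)@(5, 9): e=[16,-5,23] → .
    (1,5)@(3, 11): e=[36,-7,5] → .
  covered (4 px):
    . . . .
    . . . .
    X . . .
    . X X .
    . X . .
    . . . .
    . . . .
    . . . .

Final: 9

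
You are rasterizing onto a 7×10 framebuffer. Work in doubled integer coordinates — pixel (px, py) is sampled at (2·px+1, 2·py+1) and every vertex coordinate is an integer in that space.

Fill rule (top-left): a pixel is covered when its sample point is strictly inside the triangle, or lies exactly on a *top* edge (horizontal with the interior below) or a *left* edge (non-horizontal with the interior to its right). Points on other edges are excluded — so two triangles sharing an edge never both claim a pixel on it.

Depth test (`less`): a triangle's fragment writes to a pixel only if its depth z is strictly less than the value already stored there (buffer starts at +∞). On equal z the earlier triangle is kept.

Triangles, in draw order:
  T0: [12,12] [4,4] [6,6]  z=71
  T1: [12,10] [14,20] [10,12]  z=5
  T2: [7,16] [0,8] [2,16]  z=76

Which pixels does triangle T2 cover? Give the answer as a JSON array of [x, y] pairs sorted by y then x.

T0:
  degenerate (2·area = 0) — covers nothing
T1:
  2·area = 24
  edge (12, 10)→(14, 20): d=(2,10) right/bottom  bias=-1
  edge (14, 20)→(10, 12): d=(-4,-8) top-left  bias=+0
  edge (10, 12)→(12, 10): d=(2,-2) top-left  bias=+0
    (5,2)@(11, 5): e=[0,36,-12] → ·  [on edge]
    (6,4)@(13, 9): e=[-12,36,0] → ·  [on edge]
    (5,5)@(11, 11): e=[12,12,0] → █  [on edge]
    (6,5)@(13, 11): e=[-8,28,4] → ·
    (4,6)@(9, 13): e=[36,-12,0] → ·  [on edge]
    (5,6)@(11, 13): e=[16,4,4] → █
    (6,6)@(13, 13): e=[-4,20,8] → ·
    (3,7)@(7, 15): e=[60,-36,0] → ·  [on edge]
    (5,7)@(11, 15): e=[20,-4,8] → ·
    (6,7)@(13, 15): e=[0,12,12] → ·  [on edge]
    (2,8)@(5, 17): e=[84,-60,0] → ·  [on edge]
    (6,8)@(13, 17): e=[4,4,16] → █
    (1,9)@(3, 19): e=[108,-84,0] → ·  [on edge]
  covered (3 px):
    · · · · · · ·
    · · · · · · ·
    · · · · · · ·
    · · · · · · ·
    · · · · · · ·
    · · · · · █ ·
    · · · · · █ ·
    · · · · · · ·
    · · · · · · █
    · · · · · · ·
T2:
  2·area = 40  (B↔C swapped to make it positive)
  edge (7, 16)→(2, 16): d=(-5,0) right/bottom  bias=-1
  edge (2, 16)→(0, 8): d=(-2,-8) top-left  bias=+0
  edge (0, 8)→(7, 16): d=(7,8) right/bottom  bias=-1
    (0,5)@(1, 11): e=[25,2,13] → █
    (1,5)@(3, 11): e=[25,18,-3] → ·
    (0,6)@(1, 13): e=[15,-2,27] → ·
    (1,6)@(3, 13): e=[15,14,11] → █
    (2,6)@(5, 13): e=[15,30,-5] → ·
    (1,7)@(3, 15): e=[5,10,25] → █
    (2,7)@(5, 15): e=[5,26,9] → █
    (3,7)@(7, 15): e=[5,42,-7] → ·
    (1,8)@(3, 17): e=[-5,6,39] → ·
    (2,8)@(5, 17): e=[-5,22,23] → ·
  covered (4 px):
    · · · · · · ·
    · · · · · · ·
    · · · · · · ·
    · · · · · · ·
    · · · · · · ·
    █ · · · · · ·
    · █ · · · · ·
    · █ █ · · · ·
    · · · · · · ·
    · · · · · · ·

Answer: [[0,5],[1,6],[1,7],[2,7]]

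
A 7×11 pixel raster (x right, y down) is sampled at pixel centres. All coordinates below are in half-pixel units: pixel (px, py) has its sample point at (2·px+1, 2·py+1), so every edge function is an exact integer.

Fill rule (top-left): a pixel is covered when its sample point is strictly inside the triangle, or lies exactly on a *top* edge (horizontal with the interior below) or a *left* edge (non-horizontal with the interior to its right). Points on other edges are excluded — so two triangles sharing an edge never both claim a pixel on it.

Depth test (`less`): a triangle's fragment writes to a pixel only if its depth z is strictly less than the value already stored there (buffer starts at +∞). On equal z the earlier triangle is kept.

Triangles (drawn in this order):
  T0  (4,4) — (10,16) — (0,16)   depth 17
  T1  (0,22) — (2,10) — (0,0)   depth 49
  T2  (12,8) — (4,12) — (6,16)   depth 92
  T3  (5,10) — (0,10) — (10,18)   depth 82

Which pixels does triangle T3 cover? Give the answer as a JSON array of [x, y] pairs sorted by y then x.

T0:
  2·area = 120
  edge (4, 4)→(10, 16): d=(6,12) right/bottom  bias=-1
  edge (10, 16)→(0, 16): d=(-10,0) right/bottom  bias=-1
  edge (0, 16)→(4, 4): d=(4,-12) top-left  bias=+0
    (2,0)@(5, 1): e=[-30,150,0] → .  [on edge]
    (1,3)@(3, 7): e=[30,90,0] → X  [on edge]
    (2,3)@(5, 7): e=[6,90,24] → X
    (3,3)@(7, 7): e=[-18,90,48] → .
    (1,4)@(3, 9): e=[42,70,8] → X
    (3,4)@(7, 9): e=[-6,70,56] → .
    (1,5)@(3, 11): e=[54,50,16] → X
    (3,5)@(7, 11): e=[6,50,64] → X
    (4,5)@(9, 11): e=[-18,50,88] → .
    (0,6)@(1, 13): e=[90,30,0] → X  [on edge]
    (4,6)@(9, 13): e=[-6,30,96] → .
    (0,7)@(1, 15): e=[102,10,8] → X
  covered (16 px):
    . . . . . . .
    . . . . . . .
    . . . . . . .
    . X X . . . .
    . X X . . . .
    . X X X . . .
    X X X X . . .
    X X X X X . .
    . . . . . . .
    . . . . . . .
    . . . . . . .
T1:
  2·area = 44  (B↔C swapped to make it positive)
  edge (0, 22)→(0, 0): d=(0,-22) top-left  bias=+0
  edge (0, 0)→(2, 10): d=(2,10) right/bottom  bias=-1
  edge (2, 10)→(0, 22): d=(-2,12) right/bottom  bias=-1
    (0,2)@(1, 5): e=[22,0,22] → .  [on edge]
    (0,3)@(1, 7): e=[22,4,18] → X
    (1,3)@(3, 7): e=[66,-16,-6] → .
    (0,4)@(1, 9): e=[22,8,14] → X
    (1,4)@(3, 9): e=[66,-12,-10] → .
    (0,5)@(1, 11): e=[22,12,10] → X
    (1,5)@(3, 11): e=[66,-8,-14] → .
    (0,6)@(1, 13): e=[22,16,6] → X
    (1,6)@(3, 13): e=[66,-4,-18] → .
    (0,7)@(1, 15): e=[22,20,2] → X
    (1,7)@(3, 15): e=[66,0,-22] → .  [on edge]
    (0,8)@(1, 17): e=[22,24,-2] → .
  covered (5 px):
    . . . . . . .
    . . . . . . .
    . . . . . . .
    X . . . . . .
    X . . . . . .
    X . . . . . .
    X . . . . . .
    X . . . . . .
    . . . . . . .
    . . . . . . .
    . . . . . . .
T2:
  2·area = 40  (B↔C swapped to make it positive)
  edge (12, 8)→(6, 16): d=(-6,8) right/bottom  bias=-1
  edge (6, 16)→(4, 12): d=(-2,-4) top-left  bias=+0
  edge (4, 12)→(12, 8): d=(8,-4) top-left  bias=+0
    (5,4)@(11, 9): e=[2,34,4] → X
    (6,4)@(13, 9): e=[-14,42,12] → .
    (3,5)@(7, 11): e=[22,14,4] → X
    (4,5)@(9, 11): e=[6,22,12] → X
    (5,5)@(11, 11): e=[-10,30,20] → .
    (2,6)@(5, 13): e=[26,2,12] → X
    (4,6)@(9, 13): e=[-6,18,28] → .
    (2,7)@(5, 15): e=[14,-2,28] → .
    (3,7)@(7, 15): e=[-2,6,36] → .
  covered (5 px):
    . . . . . . .
    . . . . . . .
    . . . . . . .
    . . . . . . .
    . . . . . X .
    . . . X X . .
    . . X X . . .
    . . . . . . .
    . . . . . . .
    . . . . . . .
    . . . . . . .
T3:
  2·area = 40  (B↔C swapped to make it positive)
  edge (5, 10)→(10, 18): d=(5,8) right/bottom  bias=-1
  edge (10, 18)→(0, 10): d=(-10,-8) top-left  bias=+0
  edge (0, 10)→(5, 10): d=(5,0) top-left  bias=+0
    (1,5)@(3, 11): e=[21,14,5] → X
    (2,5)@(5, 11): e=[5,30,5] → X
    (3,5)@(7, 11): e=[-11,46,5] → .
    (1,6)@(3, 13): e=[31,-6,15] → .
    (2,6)@(5, 13): e=[15,10,15] → X
    (3,6)@(7, 13): e=[-1,26,15] → .
    (2,7)@(5, 15): e=[25,-10,25] → .
    (3,7)@(7, 15): e=[9,6,25] → X
    (4,7)@(9, 15): e=[-7,22,25] → .
    (3,8)@(7, 17): e=[19,-14,35] → .
    (4,8)@(9, 17): e=[3,2,35] → X
    (5,8)@(11, 17): e=[-13,18,35] → .
  covered (5 px):
    . . . . . . .
    . . . . . . .
    . . . . . . .
    . . . . . . .
    . . . . . . .
    . X X . . . .
    . . X . . . .
    . . . X . . .
    . . . . X . .
    . . . . . . .
    . . . . . . .

Final: [[1,5],[2,5],[2,6],[3,7],[4,8]]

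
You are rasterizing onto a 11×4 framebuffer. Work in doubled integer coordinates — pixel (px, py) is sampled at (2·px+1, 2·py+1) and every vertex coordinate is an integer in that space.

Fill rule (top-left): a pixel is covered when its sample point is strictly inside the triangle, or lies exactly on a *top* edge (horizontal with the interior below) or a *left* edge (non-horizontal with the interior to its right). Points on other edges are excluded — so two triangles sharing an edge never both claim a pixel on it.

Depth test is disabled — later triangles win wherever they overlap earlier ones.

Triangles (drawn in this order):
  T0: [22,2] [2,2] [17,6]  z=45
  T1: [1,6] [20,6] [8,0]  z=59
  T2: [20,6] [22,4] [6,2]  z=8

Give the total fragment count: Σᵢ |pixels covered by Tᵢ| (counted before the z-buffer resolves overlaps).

T0:
  2·area = 80  (B↔C swapped to make it positive)
  edge (22, 2)→(17, 6): d=(-5,4) right/bottom  bias=-1
  edge (17, 6)→(2, 2): d=(-15,-4) top-left  bias=+0
  edge (2, 2)→(22, 2): d=(20,0) top-left  bias=+0
    (3,1)@(7, 3): e=[55,5,20] → █
    (4,1)@(9, 3): e=[47,13,20] → █
    (5,1)@(11, 3): e=[39,21,20] → █
    (6,1)@(13, 3): e=[31,29,20] → █
    (7,1)@(15, 3): e=[23,37,20] → █
    (8,1)@(17, 3): e=[15,45,20] → █
    (9,1)@(19, 3): e=[7,53,20] → █
    (10,1)@(21, 3): e=[-1,61,20] → ·
    (3,2)@(7, 5): e=[45,-25,60] → ·
    (4,2)@(9, 5): e=[37,-17,60] → ·
    (5,2)@(11, 5): e=[29,-9,60] → ·
    (6,2)@(13, 5): e=[21,-1,60] → ·
  covered (9 px):
    · · · · · · · · · · ·
    · · · █ █ █ █ █ █ █ ·
    · · · · · · · █ █ · ·
    · · · · · · · · · · ·
T1:
  2·area = 114  (B↔C swapped to make it positive)
  edge (1, 6)→(8, 0): d=(7,-6) top-left  bias=+0
  edge (8, 0)→(20, 6): d=(12,6) right/bottom  bias=-1
  edge (20, 6)→(1, 6): d=(-19,0) right/bottom  bias=-1
    (3,0)@(7, 1): e=[1,18,95] → █
    (4,0)@(9, 1): e=[13,6,95] → █
    (5,0)@(11, 1): e=[25,-6,95] → ·
    (2,1)@(5, 3): e=[3,54,57] → █
    (5,1)@(11, 3): e=[39,18,57] → █
    (6,1)@(13, 3): e=[51,6,57] → █
    (7,1)@(15, 3): e=[63,-6,57] → ·
    (1,2)@(3, 5): e=[5,90,19] → █
    (7,2)@(15, 5): e=[77,18,19] → █
    (8,2)@(17, 5): e=[89,6,19] → █
    (9,2)@(19, 5): e=[101,-6,19] → ·
    (1,3)@(3, 7): e=[19,114,-19] → ·
  covered (15 px):
    · · · █ █ · · · · · ·
    · · █ █ █ █ █ · · · ·
    · █ █ █ █ █ █ █ █ · ·
    · · · · · · · · · · ·
T2:
  2·area = 36  (B↔C swapped to make it positive)
  edge (20, 6)→(6, 2): d=(-14,-4) top-left  bias=+0
  edge (6, 2)→(22, 4): d=(16,2) right/bottom  bias=-1
  edge (22, 4)→(20, 6): d=(-2,2) right/bottom  bias=-1
    (5,1)@(11, 3): e=[6,6,24] → █
    (6,1)@(13, 3): e=[14,2,20] → █
    (7,1)@(15, 3): e=[22,-2,16] → ·
    (5,2)@(11, 5): e=[-22,38,20] → ·
    (6,2)@(13, 5): e=[-14,34,16] → ·
    (8,2)@(17, 5): e=[2,26,8] → █
    (9,2)@(19, 5): e=[10,22,4] → █
    (10,2)@(21, 5): e=[18,18,0] → ·  [on edge]
    (8,3)@(17, 7): e=[-26,58,4] → ·
    (9,3)@(19, 7): e=[-18,54,0] → ·  [on edge]
  covered (4 px):
    · · · · · · · · · · ·
    · · · · · █ █ · · · ·
    · · · · · · · · █ █ ·
    · · · · · · · · · · ·

Final: 28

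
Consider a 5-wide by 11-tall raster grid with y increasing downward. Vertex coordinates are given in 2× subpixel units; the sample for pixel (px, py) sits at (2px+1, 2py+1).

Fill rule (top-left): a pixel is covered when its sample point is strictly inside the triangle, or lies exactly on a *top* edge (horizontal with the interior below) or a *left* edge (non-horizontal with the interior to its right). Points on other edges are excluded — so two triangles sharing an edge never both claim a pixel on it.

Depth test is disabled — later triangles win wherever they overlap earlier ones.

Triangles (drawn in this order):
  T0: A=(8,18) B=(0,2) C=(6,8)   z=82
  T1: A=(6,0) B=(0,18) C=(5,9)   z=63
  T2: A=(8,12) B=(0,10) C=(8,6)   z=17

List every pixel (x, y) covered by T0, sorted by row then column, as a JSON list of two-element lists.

T0:
  2·area = 48
  edge (8, 18)→(0, 2): d=(-8,-16) top-left  bias=+0
  edge (0, 2)→(6, 8): d=(6,6) right/bottom  bias=-1
  edge (6, 8)→(8, 18): d=(2,10) right/bottom  bias=-1
    (0,1)@(1, 3): e=[8,0,40] → ·  [on edge]
    (2,1)@(5, 3): e=[72,-24,0] → ·  [on edge]
    (1,2)@(3, 5): e=[24,0,24] → ·  [on edge]
    (1,3)@(3, 7): e=[8,12,28] → #
    (2,3)@(5, 7): e=[40,0,8] → ·  [on edge]
    (1,4)@(3, 9): e=[-8,24,32] → ·
    (2,4)@(5, 9): e=[24,12,12] → #
    (3,4)@(7, 9): e=[56,0,-8] → ·  [on edge]
    (2,5)@(5, 11): e=[8,24,16] → #
    (3,5)@(7, 11): e=[40,12,-4] → ·
    (4,5)@(9, 11): e=[72,0,-24] → ·  [on edge]
    (2,6)@(5, 13): e=[-8,36,20] → ·
    (3,6)@(7, 13): e=[24,24,0] → ·  [on edge]
  covered (4 px):
    · · · · ·
    · · · · ·
    · · · · ·
    · # · · ·
    · · # · ·
    · · # · ·
    · · · · ·
    · · · # ·
    · · · · ·
    · · · · ·
    · · · · ·
T1:
  2·area = 36  (B↔C swapped to make it positive)
  edge (6, 0)→(5, 9): d=(-1,9) right/bottom  bias=-1
  edge (5, 9)→(0, 18): d=(-5,9) right/bottom  bias=-1
  edge (0, 18)→(6, 0): d=(6,-18) top-left  bias=+0
    (2,1)@(5, 3): e=[6,30,0] → #  [on edge]
    (3,1)@(7, 3): e=[-12,12,36] → ·
    (2,2)@(5, 5): e=[4,20,12] → #
    (3,2)@(7, 5): e=[-14,2,48] → ·
    (2,3)@(5, 7): e=[2,10,24] → #
    (3,3)@(7, 7): e=[-16,-8,60] → ·
    (1,4)@(3, 9): e=[18,18,0] → #  [on edge]
    (2,4)@(5, 9): e=[0,0,36] → ·  [on edge]
    (1,5)@(3, 11): e=[16,8,12] → #
    (2,5)@(5, 11): e=[-2,-10,48] → ·
    (1,6)@(3, 13): e=[14,-2,24] → ·
    (0,7)@(1, 15): e=[30,6,0] → #  [on edge]
  covered (6 px):
    · · · · ·
    · · # · ·
    · · # · ·
    · · # · ·
    · # · · ·
    · # · · ·
    · · · · ·
    # · · · ·
    · · · · ·
    · · · · ·
    · · · · ·
T2:
  2·area = 48
  edge (8, 12)→(0, 10): d=(-8,-2) top-left  bias=+0
  edge (0, 10)→(8, 6): d=(8,-4) top-left  bias=+0
  edge (8, 6)→(8, 12): d=(0,6) right/bottom  bias=-1
    (3,3)@(7, 7): e=[38,4,6] → #
    (4,3)@(9, 7): e=[42,12,-6] → ·
    (1,4)@(3, 9): e=[14,4,30] → #
    (2,4)@(5, 9): e=[18,12,18] → #
    (4,4)@(9, 9): e=[26,28,-6] → ·
    (1,5)@(3, 11): e=[-2,20,30] → ·
    (2,5)@(5, 11): e=[2,28,18] → #
    (4,5)@(9, 11): e=[10,44,-6] → ·
    (2,6)@(5, 13): e=[-14,44,18] → ·
    (3,6)@(7, 13): e=[-10,52,6] → ·
  covered (6 px):
    · · · · ·
    · · · · ·
    · · · · ·
    · · · # ·
    · # # # ·
    · · # # ·
    · · · · ·
    · · · · ·
    · · · · ·
    · · · · ·
    · · · · ·

Final: [[1,3],[2,4],[2,5],[3,7]]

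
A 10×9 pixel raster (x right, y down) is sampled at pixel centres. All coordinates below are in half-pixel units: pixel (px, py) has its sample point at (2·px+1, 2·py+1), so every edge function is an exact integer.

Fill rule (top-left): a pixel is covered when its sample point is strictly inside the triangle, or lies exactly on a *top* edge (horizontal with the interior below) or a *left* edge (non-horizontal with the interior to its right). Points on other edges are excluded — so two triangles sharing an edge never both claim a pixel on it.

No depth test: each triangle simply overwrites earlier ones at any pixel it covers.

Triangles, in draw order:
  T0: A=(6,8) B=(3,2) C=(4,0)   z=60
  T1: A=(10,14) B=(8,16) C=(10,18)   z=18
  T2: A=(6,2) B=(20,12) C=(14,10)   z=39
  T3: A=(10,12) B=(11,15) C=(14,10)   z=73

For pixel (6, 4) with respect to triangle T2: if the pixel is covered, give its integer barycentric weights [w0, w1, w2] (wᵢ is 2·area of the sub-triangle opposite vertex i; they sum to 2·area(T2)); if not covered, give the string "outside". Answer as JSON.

T0:
  2·area = 12
  edge (6, 8)→(3, 2): d=(-3,-6) top-left  bias=+0
  edge (3, 2)→(4, 0): d=(1,-2) top-left  bias=+0
  edge (4, 0)→(6, 8): d=(2,8) right/bottom  bias=-1
    (2,2)@(5, 5): e=[3,7,2] → █
    (3,2)@(7, 5): e=[15,11,-14] → ·
    (2,3)@(5, 7): e=[-3,9,6] → ·
  covered (1 px):
    · · · · · · · · · ·
    · · · · · · · · · ·
    · · █ · · · · · · ·
    · · · · · · · · · ·
    · · · · · · · · · ·
    · · · · · · · · · ·
    · · · · · · · · · ·
    · · · · · · · · · ·
    · · · · · · · · · ·
T1:
  2·area = 8  (B↔C swapped to make it positive)
  edge (10, 14)→(10, 18): d=(0,4) right/bottom  bias=-1
  edge (10, 18)→(8, 16): d=(-2,-2) top-left  bias=+0
  edge (8, 16)→(10, 14): d=(2,-2) top-left  bias=+0
    (9,2)@(19, 5): e=[-36,44,0] → ·  [on edge]
    (8,3)@(17, 7): e=[-28,36,0] → ·  [on edge]
    (0,4)@(1, 9): e=[36,0,-28] → ·  [on edge]
    (7,4)@(15, 9): e=[-20,28,0] → ·  [on edge]
    (1,5)@(3, 11): e=[28,0,-20] → ·  [on edge]
    (6,5)@(13, 11): e=[-12,20,0] → ·  [on edge]
    (2,6)@(5, 13): e=[20,0,-12] → ·  [on edge]
    (5,6)@(11, 13): e=[-4,12,0] → ·  [on edge]
    (3,7)@(7, 15): e=[12,0,-4] → ·  [on edge]
    (4,7)@(9, 15): e=[4,4,0] → █  [on edge]
    (5,7)@(11, 15): e=[-4,8,4] → ·
    (3,8)@(7, 17): e=[12,-4,0] → ·  [on edge]
    (4,8)@(9, 17): e=[4,0,4] → █  [on edge]
  covered (2 px):
    · · · · · · · · · ·
    · · · · · · · · · ·
    · · · · · · · · · ·
    · · · · · · · · · ·
    · · · · · · · · · ·
    · · · · · · · · · ·
    · · · · · · · · · ·
    · · · · █ · · · · ·
    · · · · █ · · · · ·
T2:
  2·area = 32
  edge (6, 2)→(20, 12): d=(14,10) right/bottom  bias=-1
  edge (20, 12)→(14, 10): d=(-6,-2) top-left  bias=+0
  edge (14, 10)→(6, 2): d=(-8,-8) top-left  bias=+0
    (2,0)@(5, 1): e=[-4,36,0] → ·  [on edge]
    (3,1)@(7, 3): e=[4,28,0] → █  [on edge]
    (4,1)@(9, 3): e=[-16,32,16] → ·
    (3,2)@(7, 5): e=[32,16,-16] → ·
    (4,2)@(9, 5): e=[12,20,0] → █  [on edge]
    (5,2)@(11, 5): e=[-8,24,16] → ·
    (2,3)@(5, 7): e=[80,0,-48] → ·  [on edge]
    (4,3)@(9, 7): e=[40,8,-16] → ·
    (5,3)@(11, 7): e=[20,12,0] → █  [on edge]
    (6,3)@(13, 7): e=[0,16,16] → ·  [on edge]
    (5,4)@(11, 9): e=[48,0,-16] → ·  [on edge]
    (6,4)@(13, 9): e=[28,4,0] → █  [on edge]
    (7,5)@(15, 11): e=[36,-4,0] → ·  [on edge]
    (8,5)@(17, 11): e=[16,0,16] → █  [on edge]
    (8,6)@(17, 13): e=[44,-12,0] → ·  [on edge]
    (9,7)@(19, 15): e=[52,-20,0] → ·  [on edge]
  covered (6 px):
    · · · · · · · · · ·
    · · · █ · · · · · ·
    · · · · █ · · · · ·
    · · · · · █ · · · ·
    · · · · · · █ █ · ·
    · · · · · · · · █ ·
    · · · · · · · · · ·
    · · · · · · · · · ·
    · · · · · · · · · ·
T3:
  2·area = 14  (B↔C swapped to make it positive)
  edge (10, 12)→(14, 10): d=(4,-2) top-left  bias=+0
  edge (14, 10)→(11, 15): d=(-3,5) right/bottom  bias=-1
  edge (11, 15)→(10, 12): d=(-1,-3) top-left  bias=+0
    (3,1)@(7, 3): e=[-42,56,0] → ·  [on edge]
    (8,2)@(17, 5): e=[-14,0,28] → ·  [on edge]
    (4,4)@(9, 9): e=[-14,28,0] → ·  [on edge]
    (6,5)@(13, 11): e=[2,2,10] → █
    (7,5)@(15, 11): e=[6,-8,16] → ·
    (5,6)@(11, 13): e=[6,6,2] → █
    (6,6)@(13, 13): e=[10,-4,8] → ·
    (5,7)@(11, 15): e=[14,0,0] → ·  [on edge]
  covered (2 px):
    · · · · · · · · · ·
    · · · · · · · · · ·
    · · · · · · · · · ·
    · · · · · · · · · ·
    · · · · · · · · · ·
    · · · · · · █ · · ·
    · · · · · █ · · · ·
    · · · · · · · · · ·
    · · · · · · · · · ·

Result: [4,0,28]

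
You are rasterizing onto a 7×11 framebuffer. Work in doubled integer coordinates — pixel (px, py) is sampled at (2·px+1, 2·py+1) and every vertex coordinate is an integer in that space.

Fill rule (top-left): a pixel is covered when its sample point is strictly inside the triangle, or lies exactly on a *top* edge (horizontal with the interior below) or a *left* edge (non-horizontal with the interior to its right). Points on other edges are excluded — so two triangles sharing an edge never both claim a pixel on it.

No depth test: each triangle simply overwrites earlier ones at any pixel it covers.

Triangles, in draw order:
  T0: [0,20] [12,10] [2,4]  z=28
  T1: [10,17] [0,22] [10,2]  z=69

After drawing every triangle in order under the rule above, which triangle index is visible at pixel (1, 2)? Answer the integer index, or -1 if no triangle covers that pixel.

T0:
  2·area = 172  (B↔C swapped to make it positive)
  edge (0, 20)→(2, 4): d=(2,-16) top-left  bias=+0
  edge (2, 4)→(12, 10): d=(10,6) right/bottom  bias=-1
  edge (12, 10)→(0, 20): d=(-12,10) right/bottom  bias=-1
    (1,2)@(3, 5): e=[18,4,150] → #
    (2,2)@(5, 5): e=[50,-8,130] → ·
    (1,3)@(3, 7): e=[22,24,126] → #
    (2,3)@(5, 7): e=[54,12,106] → #
    (3,3)@(7, 7): e=[86,0,86] → ·  [on edge]
    (1,4)@(3, 9): e=[26,44,102] → #
    (3,4)@(7, 9): e=[90,20,62] → #
    (4,4)@(9, 9): e=[122,8,42] → #
    (5,4)@(11, 9): e=[154,-4,22] → ·
    (1,5)@(3, 11): e=[30,64,78] → #
    (5,5)@(11, 11): e=[158,16,-2] → ·
    (0,6)@(1, 13): e=[2,96,74] → #
  covered (21 px):
    · · · · · · ·
    · · · · · · ·
    · # · · · · ·
    · # # · · · ·
    · # # # # · ·
    · # # # # · ·
    # # # # · · ·
    # # # · · · ·
    # # · · · · ·
    # · · · · · ·
    · · · · · · ·
T1:
  2·area = 150
  edge (10, 17)→(0, 22): d=(-10,5) right/bottom  bias=-1
  edge (0, 22)→(10, 2): d=(10,-20) top-left  bias=+0
  edge (10, 2)→(10, 17): d=(0,15) right/bottom  bias=-1
    (4,2)@(9, 5): e=[125,10,15] → #
    (5,2)@(11, 5): e=[115,50,-15] → ·
    (4,3)@(9, 7): e=[105,30,15] → #
    (5,3)@(11, 7): e=[95,70,-15] → ·
    (3,4)@(7, 9): e=[95,10,45] → #
    (5,4)@(11, 9): e=[75,90,-15] → ·
    (3,5)@(7, 11): e=[75,30,45] → #
    (5,5)@(11, 11): e=[55,110,-15] → ·
    (2,6)@(5, 13): e=[65,10,75] → #
    (5,6)@(11, 13): e=[35,130,-15] → ·
    (2,7)@(5, 15): e=[45,30,75] → #
    (5,7)@(11, 15): e=[15,150,-15] → ·
  covered (19 px):
    · · · · · · ·
    · · · · · · ·
    · · · · # · ·
    · · · · # · ·
    · · · # # · ·
    · · · # # · ·
    · · # # # · ·
    · · # # # · ·
    · # # # # · ·
    · # # · · · ·
    # · · · · · ·

Z-buffer (winner per pixel, '.' = empty):
  . . . . . . .
  . . . . . . .
  . 0 . . 1 . .
  . 0 0 . 1 . .
  . 0 0 1 1 . .
  . 0 0 1 1 . .
  0 0 1 1 1 . .
  0 0 1 1 1 . .
  0 1 1 1 1 . .
  0 1 1 . . . .
  1 . . . . . .

Final: 0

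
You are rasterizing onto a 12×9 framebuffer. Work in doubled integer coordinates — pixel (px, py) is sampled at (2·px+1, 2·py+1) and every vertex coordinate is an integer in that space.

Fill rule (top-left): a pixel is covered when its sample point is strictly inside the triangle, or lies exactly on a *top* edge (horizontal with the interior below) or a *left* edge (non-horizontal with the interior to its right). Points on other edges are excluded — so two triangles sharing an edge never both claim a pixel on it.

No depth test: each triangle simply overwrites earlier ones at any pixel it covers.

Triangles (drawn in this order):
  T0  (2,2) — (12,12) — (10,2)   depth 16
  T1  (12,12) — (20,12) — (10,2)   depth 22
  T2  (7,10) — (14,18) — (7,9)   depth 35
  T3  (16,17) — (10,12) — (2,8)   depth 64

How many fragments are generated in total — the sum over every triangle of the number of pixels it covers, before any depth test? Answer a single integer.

T0:
  2·area = 80  (B↔C swapped to make it positive)
  edge (2, 2)→(10, 2): d=(8,0) top-left  bias=+0
  edge (10, 2)→(12, 12): d=(2,10) right/bottom  bias=-1
  edge (12, 12)→(2, 2): d=(-10,-10) top-left  bias=+0
    (0,0)@(1, 1): e=[-8,88,0] → .  [on edge]
    (1,1)@(3, 3): e=[8,72,0] → X  [on edge]
    (2,1)@(5, 3): e=[8,52,20] → X
    (3,1)@(7, 3): e=[8,32,40] → X
    (4,1)@(9, 3): e=[8,12,60] → X
    (5,1)@(11, 3): e=[8,-8,80] → .
    (1,2)@(3, 5): e=[24,76,-20] → .
    (2,2)@(5, 5): e=[24,56,0] → X  [on edge]
    (5,2)@(11, 5): e=[24,-4,60] → .
    (2,3)@(5, 7): e=[40,60,-20] → .
    (3,3)@(7, 7): e=[40,40,0] → X  [on edge]
    (5,3)@(11, 7): e=[40,0,40] → .  [on edge]
    (4,4)@(9, 9): e=[56,24,0] → X  [on edge]
    (5,5)@(11, 11): e=[72,8,0] → X  [on edge]
    (6,6)@(13, 13): e=[88,-8,0] → .  [on edge]
    (7,7)@(15, 15): e=[104,-24,0] → .  [on edge]
    (6,8)@(13, 17): e=[120,0,-40] → .  [on edge]
    (8,8)@(17, 17): e=[120,-40,0] → .  [on edge]
  covered (12 px):
    . . . . . . . . . . . .
    . X X X X . . . . . . .
    . . X X X . . . . . . .
    . . . X X . . . . . . .
    . . . . X X . . . . . .
    . . . . . X . . . . . .
    . . . . . . . . . . . .
    . . . . . . . . . . . .
    . . . . . . . . . . . .
T1:
  2·area = 80  (B↔C swapped to make it positive)
  edge (12, 12)→(10, 2): d=(-2,-10) top-left  bias=+0
  edge (10, 2)→(20, 12): d=(10,10) right/bottom  bias=-1
  edge (20, 12)→(12, 12): d=(-8,0) right/bottom  bias=-1
    (4,0)@(9, 1): e=[-8,0,88] → .  [on edge]
    (5,1)@(11, 3): e=[8,0,72] → .  [on edge]
    (5,2)@(11, 5): e=[4,20,56] → X
    (6,2)@(13, 5): e=[24,0,56] → .  [on edge]
    (5,3)@(11, 7): e=[0,40,40] → X  [on edge]
    (6,3)@(13, 7): e=[20,20,40] → X
    (7,3)@(15, 7): e=[40,0,40] → .  [on edge]
    (5,4)@(11, 9): e=[-4,60,24] → .
    (6,4)@(13, 9): e=[16,40,24] → X
    (7,4)@(15, 9): e=[36,20,24] → X
    (8,4)@(17, 9): e=[56,0,24] → .  [on edge]
    (6,5)@(13, 11): e=[12,60,8] → X
    (9,5)@(19, 11): e=[72,0,8] → .  [on edge]
    (10,6)@(21, 13): e=[88,0,-8] → .  [on edge]
    (11,7)@(23, 15): e=[104,0,-24] → .  [on edge]
    (6,8)@(13, 17): e=[0,120,-40] → .  [on edge]
  covered (8 px):
    . . . . . . . . . . . .
    . . . . . . . . . . . .
    . . . . . X . . . . . .
    . . . . . X X . . . . .
    . . . . . . X X . . . .
    . . . . . . X X X . . .
    . . . . . . . . . . . .
    . . . . . . . . . . . .
    . . . . . . . . . . . .
T2:
  2·area = 7  (B↔C swapped to make it positive)
  edge (7, 10)→(7, 9): d=(0,-1) top-left  bias=+0
  edge (7, 9)→(14, 18): d=(7,9) right/bottom  bias=-1
  edge (14, 18)→(7, 10): d=(-7,-8) top-left  bias=+0
    (3,0)@(7, 1): e=[0,-56,63] → .  [on edge]
    (3,1)@(7, 3): e=[0,-42,49] → .  [on edge]
    (3,2)@(7, 5): e=[0,-28,35] → .  [on edge]
    (3,3)@(7, 7): e=[0,-14,21] → .  [on edge]
    (3,4)@(7, 9): e=[0,0,7] → .  [on edge]
    (3,5)@(7, 11): e=[0,14,-7] → .  [on edge]
    (3,6)@(7, 13): e=[0,28,-21] → .  [on edge]
    (3,7)@(7, 15): e=[0,42,-35] → .  [on edge]
    (3,8)@(7, 17): e=[0,56,-49] → .  [on edge]
  covered (0 px):
    . . . . . . . . . . . .
    . . . . . . . . . . . .
    . . . . . . . . . . . .
    . . . . . . . . . . . .
    . . . . . . . . . . . .
    . . . . . . . . . . . .
    . . . . . . . . . . . .
    . . . . . . . . . . . .
    . . . . . . . . . . . .
T3:
  2·area = 16  (B↔C swapped to make it positive)
  edge (16, 17)→(2, 8): d=(-14,-9) top-left  bias=+0
  edge (2, 8)→(10, 12): d=(8,4) right/bottom  bias=-1
  edge (10, 12)→(16, 17): d=(6,5) right/bottom  bias=-1
    (3,5)@(7, 11): e=[3,4,9] → X
    (4,5)@(9, 11): e=[21,-4,-1] → .
    (3,6)@(7, 13): e=[-25,20,21] → .
    (5,6)@(11, 13): e=[11,4,1] → X
    (6,6)@(13, 13): e=[29,-4,-9] → .
    (5,7)@(11, 15): e=[-17,20,13] → .
    (6,7)@(13, 15): e=[1,12,3] → X
    (7,7)@(15, 15): e=[19,4,-7] → .
    (6,8)@(13, 17): e=[-27,28,15] → .
  covered (3 px):
    . . . . . . . . . . . .
    . . . . . . . . . . . .
    . . . . . . . . . . . .
    . . . . . . . . . . . .
    . . . . . . . . . . . .
    . . . X . . . . . . . .
    . . . . . X . . . . . .
    . . . . . . X . . . . .
    . . . . . . . . . . . .

Result: 23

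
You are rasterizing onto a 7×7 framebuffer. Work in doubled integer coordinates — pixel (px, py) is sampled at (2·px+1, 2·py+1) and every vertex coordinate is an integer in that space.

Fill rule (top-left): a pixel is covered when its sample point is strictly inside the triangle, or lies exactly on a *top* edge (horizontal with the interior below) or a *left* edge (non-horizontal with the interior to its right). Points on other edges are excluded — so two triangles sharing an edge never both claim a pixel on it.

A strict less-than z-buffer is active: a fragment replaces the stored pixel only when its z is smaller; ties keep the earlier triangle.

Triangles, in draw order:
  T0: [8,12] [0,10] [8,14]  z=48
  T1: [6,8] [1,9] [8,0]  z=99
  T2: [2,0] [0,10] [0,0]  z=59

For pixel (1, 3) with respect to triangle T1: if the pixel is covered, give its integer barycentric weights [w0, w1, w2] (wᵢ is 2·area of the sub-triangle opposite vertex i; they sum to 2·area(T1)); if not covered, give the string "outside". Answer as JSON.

T0:
  2·area = 16  (B↔C swapped to make it positive)
  edge (8, 12)→(8, 14): d=(0,2) right/bottom  bias=-1
  edge (8, 14)→(0, 10): d=(-8,-4) top-left  bias=+0
  edge (0, 10)→(8, 12): d=(8,2) right/bottom  bias=-1
    (1,5)@(3, 11): e=[10,4,2] → X
    (2,5)@(5, 11): e=[6,12,-2] → .
    (1,6)@(3, 13): e=[10,-12,18] → .
    (3,6)@(7, 13): e=[2,4,10] → X
    (4,6)@(9, 13): e=[-2,12,6] → .
  covered (2 px):
    . . . . . . .
    . . . . . . .
    . . . . . . .
    . . . . . . .
    . . . . . . .
    . X . . . . .
    . . . X . . .
T1:
  2·area = 38
  edge (6, 8)→(1, 9): d=(-5,1) right/bottom  bias=-1
  edge (1, 9)→(8, 0): d=(7,-9) top-left  bias=+0
  edge (8, 0)→(6, 8): d=(-2,8) right/bottom  bias=-1
    (3,1)@(7, 3): e=[24,12,2] → X
    (4,1)@(9, 3): e=[22,30,-14] → .
    (2,2)@(5, 5): e=[16,8,14] → X
    (3,2)@(7, 5): e=[14,26,-2] → .
    (1,3)@(3, 7): e=[8,4,26] → X
    (3,3)@(7, 7): e=[4,40,-6] → .
    (5,3)@(11, 7): e=[0,76,-38] → .  [on edge]
    (0,4)@(1, 9): e=[0,0,38] → .  [on edge]
    (1,4)@(3, 9): e=[-2,18,22] → .
    (2,4)@(5, 9): e=[-4,36,6] → .
  covered (4 px):
    . . . . . . .
    . . . X . . .
    . . X . . . .
    . X X . . . .
    . . . . . . .
    . . . . . . .
    . . . . . . .
T2:
  2·area = 20
  edge (2, 0)→(0, 10): d=(-2,10) right/bottom  bias=-1
  edge (0, 10)→(0, 0): d=(0,-10) top-left  bias=+0
  edge (0, 0)→(2, 0): d=(2,0) top-left  bias=+0
    (0,0)@(1, 1): e=[8,10,2] → X
    (1,0)@(3, 1): e=[-12,30,2] → .
    (0,1)@(1, 3): e=[4,10,6] → X
    (1,1)@(3, 3): e=[-16,30,6] → .
    (0,2)@(1, 5): e=[0,10,10] → .  [on edge]
  covered (2 px):
    X . . . . . .
    X . . . . . .
    . . . . . . .
    . . . . . . .
    . . . . . . .
    . . . . . . .
    . . . . . . .

Final: [4,26,8]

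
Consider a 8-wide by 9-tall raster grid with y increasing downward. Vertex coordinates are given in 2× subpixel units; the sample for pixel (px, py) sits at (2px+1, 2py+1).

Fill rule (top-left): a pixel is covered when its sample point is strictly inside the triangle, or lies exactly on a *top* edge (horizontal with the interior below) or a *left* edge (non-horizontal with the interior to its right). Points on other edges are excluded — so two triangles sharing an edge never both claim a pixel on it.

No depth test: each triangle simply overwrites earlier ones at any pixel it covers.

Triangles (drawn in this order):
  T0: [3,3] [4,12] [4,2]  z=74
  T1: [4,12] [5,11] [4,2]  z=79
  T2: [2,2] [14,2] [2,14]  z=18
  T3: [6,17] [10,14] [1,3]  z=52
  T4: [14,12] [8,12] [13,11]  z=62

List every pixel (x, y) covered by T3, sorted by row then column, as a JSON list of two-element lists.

T0:
  2·area = 10  (B↔C swapped to make it positive)
  edge (3, 3)→(4, 2): d=(1,-1) top-left  bias=+0
  edge (4, 2)→(4, 12): d=(0,10) right/bottom  bias=-1
  edge (4, 12)→(3, 3): d=(-1,-9) top-left  bias=+0
    (2,0)@(5, 1): e=[0,-10,20] → ·  [on edge]
    (1,1)@(3, 3): e=[0,10,0] → █  [on edge]
    (2,1)@(5, 3): e=[2,-10,18] → ·
    (0,2)@(1, 5): e=[0,30,-20] → ·  [on edge]
    (1,2)@(3, 5): e=[2,10,-2] → ·
  covered (1 px):
    · · · · · · · ·
    · █ · · · · · ·
    · · · · · · · ·
    · · · · · · · ·
    · · · · · · · ·
    · · · · · · · ·
    · · · · · · · ·
    · · · · · · · ·
    · · · · · · · ·
T1:
  2·area = 10  (B↔C swapped to make it positive)
  edge (4, 12)→(4, 2): d=(0,-10) top-left  bias=+0
  edge (4, 2)→(5, 11): d=(1,9) right/bottom  bias=-1
  edge (5, 11)→(4, 12): d=(-1,1) right/bottom  bias=-1
    (7,0)@(15, 1): e=[110,-100,0] → ·  [on edge]
    (6,1)@(13, 3): e=[90,-80,0] → ·  [on edge]
    (5,2)@(11, 5): e=[70,-60,0] → ·  [on edge]
    (4,3)@(9, 7): e=[50,-40,0] → ·  [on edge]
    (3,4)@(7, 9): e=[30,-20,0] → ·  [on edge]
    (2,5)@(5, 11): e=[10,0,0] → ·  [on edge]
    (1,6)@(3, 13): e=[-10,20,0] → ·  [on edge]
    (0,7)@(1, 15): e=[-30,40,0] → ·  [on edge]
  covered (0 px):
    · · · · · · · ·
    · · · · · · · ·
    · · · · · · · ·
    · · · · · · · ·
    · · · · · · · ·
    · · · · · · · ·
    · · · · · · · ·
    · · · · · · · ·
    · · · · · · · ·
T2:
  2·area = 144
  edge (2, 2)→(14, 2): d=(12,0) top-left  bias=+0
  edge (14, 2)→(2, 14): d=(-12,12) right/bottom  bias=-1
  edge (2, 14)→(2, 2): d=(0,-12) top-left  bias=+0
    (7,0)@(15, 1): e=[-12,0,156] → ·  [on edge]
    (1,1)@(3, 3): e=[12,120,12] → █
    (2,1)@(5, 3): e=[12,96,36] → █
    (3,1)@(7, 3): e=[12,72,60] → █
    (4,1)@(9, 3): e=[12,48,84] → █
    (5,1)@(11, 3): e=[12,24,108] → █
    (6,1)@(13, 3): e=[12,0,132] → ·  [on edge]
    (1,2)@(3, 5): e=[36,96,12] → █
    (5,2)@(11, 5): e=[36,0,108] → ·  [on edge]
    (1,3)@(3, 7): e=[60,72,12] → █
    (4,3)@(9, 7): e=[60,0,84] → ·  [on edge]
    (1,4)@(3, 9): e=[84,48,12] → █
    (3,4)@(7, 9): e=[84,0,60] → ·  [on edge]
    (2,5)@(5, 11): e=[108,0,36] → ·  [on edge]
    (1,6)@(3, 13): e=[132,0,12] → ·  [on edge]
    (0,7)@(1, 15): e=[156,0,-12] → ·  [on edge]
  covered (15 px):
    · · · · · · · ·
    · █ █ █ █ █ · ·
    · █ █ █ █ · · ·
    · █ █ █ · · · ·
    · █ █ · · · · ·
    · █ · · · · · ·
    · · · · · · · ·
    · · · · · · · ·
    · · · · · · · ·
T3:
  2·area = 71  (B↔C swapped to make it positive)
  edge (6, 17)→(1, 3): d=(-5,-14) top-left  bias=+0
  edge (1, 3)→(10, 14): d=(9,11) right/bottom  bias=-1
  edge (10, 14)→(6, 17): d=(-4,3) right/bottom  bias=-1
    (0,1)@(1, 3): e=[0,0,71] → ·  [on edge]
    (1,3)@(3, 7): e=[8,14,49] → █
    (2,3)@(5, 7): e=[36,-8,43] → ·
    (1,4)@(3, 9): e=[-2,32,41] → ·
    (2,4)@(5, 9): e=[26,10,35] → █
    (3,4)@(7, 9): e=[54,-12,29] → ·
    (2,5)@(5, 11): e=[16,28,27] → █
    (3,5)@(7, 11): e=[44,6,21] → █
    (4,5)@(9, 11): e=[72,-16,15] → ·
    (2,6)@(5, 13): e=[6,46,19] → █
    (4,6)@(9, 13): e=[62,2,7] → █
    (5,6)@(11, 13): e=[90,-20,1] → ·
  covered (8 px):
    · · · · · · · ·
    · · · · · · · ·
    · · · · · · · ·
    · █ · · · · · ·
    · · █ · · · · ·
    · · █ █ · · · ·
    · · █ █ █ · · ·
    · · · █ · · · ·
    · · · · · · · ·
T4:
  2·area = 6
  edge (14, 12)→(8, 12): d=(-6,0) right/bottom  bias=-1
  edge (8, 12)→(13, 11): d=(5,-1) top-left  bias=+0
  edge (13, 11)→(14, 12): d=(1,1) right/bottom  bias=-1
    (1,0)@(3, 1): e=[66,-60,0] → ·  [on edge]
    (2,1)@(5, 3): e=[54,-48,0] → ·  [on edge]
    (3,2)@(7, 5): e=[42,-36,0] → ·  [on edge]
    (4,3)@(9, 7): e=[30,-24,0] → ·  [on edge]
    (5,4)@(11, 9): e=[18,-12,0] → ·  [on edge]
    (6,5)@(13, 11): e=[6,0,0] → ·  [on edge]
    (1,6)@(3, 13): e=[-6,0,12] → ·  [on edge]
    (7,6)@(15, 13): e=[-6,12,0] → ·  [on edge]
  covered (0 px):
    · · · · · · · ·
    · · · · · · · ·
    · · · · · · · ·
    · · · · · · · ·
    · · · · · · · ·
    · · · · · · · ·
    · · · · · · · ·
    · · · · · · · ·
    · · · · · · · ·

Answer: [[1,3],[2,4],[2,5],[3,5],[2,6],[3,6],[4,6],[3,7]]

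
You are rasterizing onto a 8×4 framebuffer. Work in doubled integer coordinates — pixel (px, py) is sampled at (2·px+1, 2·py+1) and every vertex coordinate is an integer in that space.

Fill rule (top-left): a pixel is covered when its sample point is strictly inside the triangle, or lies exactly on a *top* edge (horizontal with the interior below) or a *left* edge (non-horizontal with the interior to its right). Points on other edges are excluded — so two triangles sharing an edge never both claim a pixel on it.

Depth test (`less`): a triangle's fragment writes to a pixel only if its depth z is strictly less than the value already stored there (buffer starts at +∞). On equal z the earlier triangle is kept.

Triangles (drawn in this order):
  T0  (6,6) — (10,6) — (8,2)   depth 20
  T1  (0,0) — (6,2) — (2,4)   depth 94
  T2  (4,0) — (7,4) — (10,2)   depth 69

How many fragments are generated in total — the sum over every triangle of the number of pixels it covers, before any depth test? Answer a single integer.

T0:
  2·area = 16  (B↔C swapped to make it positive)
  edge (6, 6)→(8, 2): d=(2,-4) top-left  bias=+0
  edge (8, 2)→(10, 6): d=(2,4) right/bottom  bias=-1
  edge (10, 6)→(6, 6): d=(-4,0) right/bottom  bias=-1
    (3,2)@(7, 5): e=[2,10,4] → #
    (4,2)@(9, 5): e=[10,2,4] → #
    (5,2)@(11, 5): e=[18,-6,4] → ·
    (3,3)@(7, 7): e=[6,14,-4] → ·
    (4,3)@(9, 7): e=[14,6,-4] → ·
  covered (2 px):
    · · · · · · · ·
    · · · · · · · ·
    · · · # # · · ·
    · · · · · · · ·
T1:
  2·area = 20
  edge (0, 0)→(6, 2): d=(6,2) right/bottom  bias=-1
  edge (6, 2)→(2, 4): d=(-4,2) right/bottom  bias=-1
  edge (2, 4)→(0, 0): d=(-2,-4) top-left  bias=+0
    (0,0)@(1, 1): e=[4,14,2] → #
    (1,0)@(3, 1): e=[0,10,10] → ·  [on edge]
    (0,1)@(1, 3): e=[16,6,-2] → ·
    (1,1)@(3, 3): e=[12,2,6] → #
    (2,1)@(5, 3): e=[8,-2,14] → ·
    (4,1)@(9, 3): e=[0,-10,30] → ·  [on edge]
    (1,2)@(3, 5): e=[24,-6,2] → ·
    (7,2)@(15, 5): e=[0,-30,50] → ·  [on edge]
  covered (2 px):
    # · · · · · · ·
    · # · · · · · ·
    · · · · · · · ·
    · · · · · · · ·
T2:
  2·area = 18  (B↔C swapped to make it positive)
  edge (4, 0)→(10, 2): d=(6,2) right/bottom  bias=-1
  edge (10, 2)→(7, 4): d=(-3,2) right/bottom  bias=-1
  edge (7, 4)→(4, 0): d=(-3,-4) top-left  bias=+0
    (2,0)@(5, 1): e=[4,13,1] → #
    (3,0)@(7, 1): e=[0,9,9] → ·  [on edge]
    (2,1)@(5, 3): e=[16,7,-5] → ·
    (3,1)@(7, 3): e=[12,3,3] → #
    (4,1)@(9, 3): e=[8,-1,11] → ·
    (6,1)@(13, 3): e=[0,-9,27] → ·  [on edge]
    (3,2)@(7, 5): e=[24,-3,-3] → ·
  covered (2 px):
    · · # · · · · ·
    · · · # · · · ·
    · · · · · · · ·
    · · · · · · · ·

Result: 6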